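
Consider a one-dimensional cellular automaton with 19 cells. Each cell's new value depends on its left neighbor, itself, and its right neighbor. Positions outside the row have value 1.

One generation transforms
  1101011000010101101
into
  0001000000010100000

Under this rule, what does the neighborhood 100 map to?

0

At position 7 the neighborhood is 100; the next row has 0 there.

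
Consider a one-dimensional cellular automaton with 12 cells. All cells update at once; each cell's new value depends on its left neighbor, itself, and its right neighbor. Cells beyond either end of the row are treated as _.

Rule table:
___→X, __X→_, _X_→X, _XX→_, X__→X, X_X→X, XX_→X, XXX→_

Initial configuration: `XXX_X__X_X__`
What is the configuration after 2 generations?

generation 1: __XXXX_XXXXX
generation 2: X____XX____X

X____XX____X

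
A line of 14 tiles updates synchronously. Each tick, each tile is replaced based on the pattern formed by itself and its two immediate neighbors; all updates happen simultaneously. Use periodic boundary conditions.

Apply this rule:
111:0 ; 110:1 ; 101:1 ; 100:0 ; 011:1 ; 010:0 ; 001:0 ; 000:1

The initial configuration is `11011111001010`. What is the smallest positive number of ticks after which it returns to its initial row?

14

11110001000101
00010100010011
01001001000011
10000000011011
10111111011110
01100001110011
11101101010011
00111110100010
10100011001000
01001011000010
00000111011000
11110101111011
00011011001110
11011111001010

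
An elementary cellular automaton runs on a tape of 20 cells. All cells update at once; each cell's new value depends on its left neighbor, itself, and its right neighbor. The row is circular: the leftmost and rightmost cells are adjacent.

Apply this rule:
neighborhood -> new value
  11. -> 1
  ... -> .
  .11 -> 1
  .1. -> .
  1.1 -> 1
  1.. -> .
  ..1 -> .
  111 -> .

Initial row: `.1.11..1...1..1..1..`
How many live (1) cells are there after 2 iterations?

2

..111...............
..1.1...............
count of 1: 2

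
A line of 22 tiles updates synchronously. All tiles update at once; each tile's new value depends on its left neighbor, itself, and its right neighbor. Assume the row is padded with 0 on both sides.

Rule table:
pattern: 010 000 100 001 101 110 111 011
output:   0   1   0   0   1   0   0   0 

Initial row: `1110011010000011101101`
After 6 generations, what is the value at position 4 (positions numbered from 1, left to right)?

0000000100111000010010
1111110000000011000000
0000000111111000011111
1111110000000011000000  (repeats generation 2; period 2)
generation 6: 1111110000000011000000
position 4 holds 1

1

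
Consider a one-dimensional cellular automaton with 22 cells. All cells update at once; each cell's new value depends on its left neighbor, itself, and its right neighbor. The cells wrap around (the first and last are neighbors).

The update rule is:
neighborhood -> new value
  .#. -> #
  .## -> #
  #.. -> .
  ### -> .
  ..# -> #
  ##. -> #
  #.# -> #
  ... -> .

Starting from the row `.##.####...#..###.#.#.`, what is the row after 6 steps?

#..#...###...##...#..#

#####..#..##.##.#####.
#...#.##.########...##
#..#######......#..##.
#.##.....#.....##.####
####....##....#####...
#..#...###...##...#..#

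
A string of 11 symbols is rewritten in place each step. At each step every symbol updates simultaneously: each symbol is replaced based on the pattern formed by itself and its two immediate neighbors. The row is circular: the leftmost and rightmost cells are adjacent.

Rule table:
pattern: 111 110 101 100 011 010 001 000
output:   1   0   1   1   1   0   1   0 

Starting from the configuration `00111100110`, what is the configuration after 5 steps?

01111011101
11110111010
11101110101
11011101011
10111010111

10111010111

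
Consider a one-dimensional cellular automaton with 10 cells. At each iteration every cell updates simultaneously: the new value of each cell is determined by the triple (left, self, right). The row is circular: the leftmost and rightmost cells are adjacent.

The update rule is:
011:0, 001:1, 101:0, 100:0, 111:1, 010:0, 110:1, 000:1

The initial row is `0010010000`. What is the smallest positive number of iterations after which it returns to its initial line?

1100100111
1101001011
1100010001
1101100110
0100101010
1001000000
0010011111
0100101111
0001000111
0110011011
0010101001
0100000010
1001111100
0010111101
0100011100
1001101101
1010100100
0000001001
0111110010
1011110100
0001110001
0110110110
1010010010
0000100100
1111001001
1111010010
0111000100
1011011001
1001001010
0010010000

30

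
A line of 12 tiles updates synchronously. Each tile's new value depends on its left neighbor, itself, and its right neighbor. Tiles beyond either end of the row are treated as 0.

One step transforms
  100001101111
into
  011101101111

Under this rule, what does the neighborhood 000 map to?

1

At position 2 the neighborhood is 000; the next row has 1 there.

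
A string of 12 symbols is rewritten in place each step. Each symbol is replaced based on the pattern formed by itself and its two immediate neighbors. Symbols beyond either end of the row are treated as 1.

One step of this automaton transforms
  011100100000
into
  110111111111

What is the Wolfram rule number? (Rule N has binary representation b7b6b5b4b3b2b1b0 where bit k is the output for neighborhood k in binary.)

position 2: 111 → 0  (bit 7 = 0)
position 3: 110 → 1  (bit 6 = 1)
position 0: 101 → 1  (bit 5 = 1)
position 4: 100 → 1  (bit 4 = 1)
position 1: 011 → 1  (bit 3 = 1)
position 6: 010 → 1  (bit 2 = 1)
position 5: 001 → 1  (bit 1 = 1)
position 8: 000 → 1  (bit 0 = 1)
bits b7..b0 = 01111111 = 127

127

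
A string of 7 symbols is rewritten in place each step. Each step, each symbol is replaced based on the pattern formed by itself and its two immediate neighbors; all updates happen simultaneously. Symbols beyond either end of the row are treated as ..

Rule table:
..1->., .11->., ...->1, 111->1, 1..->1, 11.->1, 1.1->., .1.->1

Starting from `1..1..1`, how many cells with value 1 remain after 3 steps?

11.11.1
.1..1.1
.11.1.1
count of 1: 4

4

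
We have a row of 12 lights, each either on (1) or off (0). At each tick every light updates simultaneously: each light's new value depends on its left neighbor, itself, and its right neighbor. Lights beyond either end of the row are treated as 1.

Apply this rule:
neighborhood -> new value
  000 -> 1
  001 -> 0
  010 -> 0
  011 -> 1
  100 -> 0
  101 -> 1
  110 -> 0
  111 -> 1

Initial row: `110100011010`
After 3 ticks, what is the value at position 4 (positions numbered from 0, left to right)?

1

101001010101
010000101011
100110010111
position 4 holds 1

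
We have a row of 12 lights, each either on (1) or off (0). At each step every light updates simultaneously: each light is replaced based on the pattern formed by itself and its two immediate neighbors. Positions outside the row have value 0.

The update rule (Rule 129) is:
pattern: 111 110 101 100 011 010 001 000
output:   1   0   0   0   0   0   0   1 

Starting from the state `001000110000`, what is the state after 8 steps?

100010000111
001000110010
100010000000
001000111111
100010011110
001000001100
100011100001
001001001100

001001001100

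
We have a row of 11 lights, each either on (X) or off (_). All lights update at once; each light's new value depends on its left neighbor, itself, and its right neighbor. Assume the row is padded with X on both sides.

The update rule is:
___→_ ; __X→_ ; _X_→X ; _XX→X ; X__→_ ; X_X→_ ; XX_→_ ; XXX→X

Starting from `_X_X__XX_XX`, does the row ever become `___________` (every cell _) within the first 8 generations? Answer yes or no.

generation 1: _X_X__X__XX
generation 2: _X_X__X__XX  (fixed point — unchanged through generation 8)
generation 8 is _X_X__X__XX, still not uniform _

no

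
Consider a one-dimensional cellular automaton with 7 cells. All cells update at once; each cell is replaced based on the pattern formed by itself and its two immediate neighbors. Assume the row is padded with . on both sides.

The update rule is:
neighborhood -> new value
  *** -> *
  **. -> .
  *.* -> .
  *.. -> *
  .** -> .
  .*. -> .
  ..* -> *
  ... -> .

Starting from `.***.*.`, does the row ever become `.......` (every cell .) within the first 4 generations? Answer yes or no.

*.*...*
...*.*.
..*...*
.*.*.*.
generation 4 is .*.*.*., still not uniform .

no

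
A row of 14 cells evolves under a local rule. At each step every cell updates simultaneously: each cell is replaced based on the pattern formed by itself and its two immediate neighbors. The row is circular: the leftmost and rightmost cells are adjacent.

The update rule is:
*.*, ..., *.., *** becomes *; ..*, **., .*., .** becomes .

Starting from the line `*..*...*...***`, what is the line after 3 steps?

step 1: .*..**..**..**
step 2: *.*...*...*...
step 3: .*.**..**..**.

.*.**..**..**.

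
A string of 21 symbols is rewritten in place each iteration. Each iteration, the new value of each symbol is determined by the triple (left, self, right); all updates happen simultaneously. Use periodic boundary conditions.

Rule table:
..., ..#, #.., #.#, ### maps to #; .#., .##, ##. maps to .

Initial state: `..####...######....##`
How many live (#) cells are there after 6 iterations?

11

##.##.###.####.####..
..#..#.#.#.##.#.##.##
##.##.#.#.#..#.#..#..
..#..#.#.#.##.#.##.##  (repeats iteration 2; period 2)
iteration 6: ..#..#.#.#.##.#.##.##
count of #: 11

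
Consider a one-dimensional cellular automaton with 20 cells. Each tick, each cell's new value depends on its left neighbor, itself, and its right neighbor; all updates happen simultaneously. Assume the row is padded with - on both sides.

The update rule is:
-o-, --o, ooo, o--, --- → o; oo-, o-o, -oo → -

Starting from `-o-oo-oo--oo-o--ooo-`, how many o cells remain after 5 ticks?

oo------oo---ooo-o-o
--oooooo--ooo-o--o-o
oo-oooo-oo-o--oooo-o
----oo-----ooo-oo--o
oooo--ooooo-o----ooo
count of o: 13

13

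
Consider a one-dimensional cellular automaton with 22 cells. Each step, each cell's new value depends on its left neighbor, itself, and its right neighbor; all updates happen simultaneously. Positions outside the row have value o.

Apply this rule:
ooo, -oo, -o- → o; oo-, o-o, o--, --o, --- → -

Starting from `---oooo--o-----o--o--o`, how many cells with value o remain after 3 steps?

---ooo---o-----o--o--o
---oo----o-----o--o--o
---o-----o-----o--o--o
count of o: 5

5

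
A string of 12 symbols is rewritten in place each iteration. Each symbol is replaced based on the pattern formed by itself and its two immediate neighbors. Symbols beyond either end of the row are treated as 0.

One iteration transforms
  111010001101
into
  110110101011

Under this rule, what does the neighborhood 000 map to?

At position 6 the neighborhood is 000; the next row has 1 there.

1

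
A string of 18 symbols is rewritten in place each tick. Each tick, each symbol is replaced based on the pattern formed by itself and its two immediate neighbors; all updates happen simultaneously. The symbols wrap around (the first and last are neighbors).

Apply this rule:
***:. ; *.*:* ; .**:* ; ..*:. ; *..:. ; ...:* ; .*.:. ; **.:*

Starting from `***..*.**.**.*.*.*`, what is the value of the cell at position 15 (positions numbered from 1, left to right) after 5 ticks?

.

tick 1: ..*...*******.*.**
tick 2: ....*.*.....**.***
tick 3: .**..*..***.****.*
tick 4: ***.....*.***..**.
tick 5: *.*.***..**.*..***
position 15 holds .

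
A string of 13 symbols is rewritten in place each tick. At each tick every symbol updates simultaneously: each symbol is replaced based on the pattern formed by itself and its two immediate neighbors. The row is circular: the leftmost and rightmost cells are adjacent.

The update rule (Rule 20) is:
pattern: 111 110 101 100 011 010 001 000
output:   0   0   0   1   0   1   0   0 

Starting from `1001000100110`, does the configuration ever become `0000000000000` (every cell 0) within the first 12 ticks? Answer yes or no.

1101100110000
0000010001000
0000011001100
0000000100010
0000000110011
1000000001000
1100000001100
0010000000010
0011000000011
1000100000000
1100110000000
0010001000000
tick 12 is 0010001000000, still not uniform 0

no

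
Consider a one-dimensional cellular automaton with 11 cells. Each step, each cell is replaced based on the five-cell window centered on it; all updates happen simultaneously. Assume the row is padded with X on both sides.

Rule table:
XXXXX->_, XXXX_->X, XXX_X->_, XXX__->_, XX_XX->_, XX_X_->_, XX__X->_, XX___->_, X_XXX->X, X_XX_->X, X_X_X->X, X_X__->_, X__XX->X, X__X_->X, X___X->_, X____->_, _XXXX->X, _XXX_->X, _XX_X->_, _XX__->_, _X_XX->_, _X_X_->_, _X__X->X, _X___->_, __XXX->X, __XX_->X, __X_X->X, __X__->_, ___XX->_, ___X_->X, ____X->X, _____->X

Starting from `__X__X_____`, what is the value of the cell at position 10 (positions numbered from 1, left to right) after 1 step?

_X_XX___XX_
position 10 holds X

X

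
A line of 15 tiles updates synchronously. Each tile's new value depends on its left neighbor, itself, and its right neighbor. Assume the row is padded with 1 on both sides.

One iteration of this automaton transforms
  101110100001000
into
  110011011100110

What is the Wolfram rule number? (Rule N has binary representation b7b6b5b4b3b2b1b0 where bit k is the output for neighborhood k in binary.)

113

position 3: 111 → 0  (bit 7 = 0)
position 0: 110 → 1  (bit 6 = 1)
position 1: 101 → 1  (bit 5 = 1)
position 7: 100 → 1  (bit 4 = 1)
position 2: 011 → 0  (bit 3 = 0)
position 6: 010 → 0  (bit 2 = 0)
position 10: 001 → 0  (bit 1 = 0)
position 8: 000 → 1  (bit 0 = 1)
bits b7..b0 = 01110001 = 113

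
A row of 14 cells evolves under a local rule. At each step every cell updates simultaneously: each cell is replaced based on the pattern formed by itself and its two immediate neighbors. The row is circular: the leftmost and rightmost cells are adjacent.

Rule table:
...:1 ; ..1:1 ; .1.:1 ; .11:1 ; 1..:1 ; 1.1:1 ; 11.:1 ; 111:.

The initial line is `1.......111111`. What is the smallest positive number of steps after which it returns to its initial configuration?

2

111111111.....
1.......111111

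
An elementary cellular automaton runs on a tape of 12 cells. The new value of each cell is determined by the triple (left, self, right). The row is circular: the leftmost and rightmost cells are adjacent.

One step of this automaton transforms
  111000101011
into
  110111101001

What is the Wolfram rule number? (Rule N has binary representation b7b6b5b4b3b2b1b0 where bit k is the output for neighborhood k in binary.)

position 0: 111 → 1  (bit 7 = 1)
position 2: 110 → 0  (bit 6 = 0)
position 7: 101 → 0  (bit 5 = 0)
position 3: 100 → 1  (bit 4 = 1)
position 10: 011 → 0  (bit 3 = 0)
position 6: 010 → 1  (bit 2 = 1)
position 5: 001 → 1  (bit 1 = 1)
position 4: 000 → 1  (bit 0 = 1)
bits b7..b0 = 10010111 = 151

151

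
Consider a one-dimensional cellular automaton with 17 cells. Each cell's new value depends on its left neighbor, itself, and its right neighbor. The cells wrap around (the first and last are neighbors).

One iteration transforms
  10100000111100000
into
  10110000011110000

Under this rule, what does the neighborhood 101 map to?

At position 1 the neighborhood is 101; the next row has 0 there.

0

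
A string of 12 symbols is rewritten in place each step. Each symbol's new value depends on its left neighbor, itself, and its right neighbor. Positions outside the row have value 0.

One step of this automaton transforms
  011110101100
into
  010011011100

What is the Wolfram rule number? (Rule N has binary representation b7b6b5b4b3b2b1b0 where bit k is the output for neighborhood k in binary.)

position 2: 111 → 0  (bit 7 = 0)
position 4: 110 → 1  (bit 6 = 1)
position 5: 101 → 1  (bit 5 = 1)
position 10: 100 → 0  (bit 4 = 0)
position 1: 011 → 1  (bit 3 = 1)
position 6: 010 → 0  (bit 2 = 0)
position 0: 001 → 0  (bit 1 = 0)
position 11: 000 → 0  (bit 0 = 0)
bits b7..b0 = 01101000 = 104

104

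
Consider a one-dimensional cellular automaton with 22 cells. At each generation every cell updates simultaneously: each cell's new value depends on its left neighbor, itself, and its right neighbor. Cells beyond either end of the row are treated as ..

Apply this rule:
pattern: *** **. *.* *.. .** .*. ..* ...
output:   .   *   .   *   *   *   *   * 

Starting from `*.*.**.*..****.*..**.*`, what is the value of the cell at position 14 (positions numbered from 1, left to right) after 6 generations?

*

*.*.**.****..*.*****.*
*.*.**.*..****.*...*.*
*.*.**.****..*.*****.*  (repeats generation 1; period 2)
generation 6: *.*.**.*..****.*...*.*
position 14 holds *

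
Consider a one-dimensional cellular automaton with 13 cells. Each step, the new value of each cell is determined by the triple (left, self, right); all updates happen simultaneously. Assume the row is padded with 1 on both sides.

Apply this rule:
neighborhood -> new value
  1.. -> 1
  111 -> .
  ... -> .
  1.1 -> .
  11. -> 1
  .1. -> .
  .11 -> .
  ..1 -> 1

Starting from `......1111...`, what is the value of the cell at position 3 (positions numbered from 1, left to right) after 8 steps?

1....1...11.1
11..1.1.1.1..
.111.......11
...11.....1..
1.1.11...1.11
1....11.1....
11..1.1..1..1
.111...11.11.
position 3 holds 1

1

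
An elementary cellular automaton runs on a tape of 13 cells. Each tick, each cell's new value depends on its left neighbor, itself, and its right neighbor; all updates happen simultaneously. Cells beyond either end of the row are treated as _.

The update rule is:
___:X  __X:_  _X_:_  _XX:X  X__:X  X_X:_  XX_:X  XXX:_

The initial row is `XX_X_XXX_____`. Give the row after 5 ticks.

XX___X_XXXXXX
XXXX___X____X
X__XXX__XXX__
_X_X_XX_X_XXX
_____XX___X_X

_____XX___X_X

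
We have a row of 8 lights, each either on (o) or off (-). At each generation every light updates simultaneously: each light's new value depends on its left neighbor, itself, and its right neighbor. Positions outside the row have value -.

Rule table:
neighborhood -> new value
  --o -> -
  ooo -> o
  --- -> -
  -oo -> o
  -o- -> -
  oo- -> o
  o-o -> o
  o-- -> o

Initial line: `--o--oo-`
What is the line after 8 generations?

----oooo

---o-ooo
----oooo
----oooo  (fixed point — unchanged through generation 8)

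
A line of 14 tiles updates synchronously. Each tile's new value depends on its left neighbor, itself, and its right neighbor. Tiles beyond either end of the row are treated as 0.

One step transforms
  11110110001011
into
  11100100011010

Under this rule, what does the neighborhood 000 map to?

At position 8 the neighborhood is 000; the next row has 0 there.

0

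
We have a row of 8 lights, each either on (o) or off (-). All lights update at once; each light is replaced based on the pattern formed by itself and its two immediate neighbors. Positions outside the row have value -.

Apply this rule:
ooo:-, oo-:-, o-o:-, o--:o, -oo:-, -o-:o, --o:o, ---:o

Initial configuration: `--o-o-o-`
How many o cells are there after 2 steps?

1

ooo-o-oo
----o---
count of o: 1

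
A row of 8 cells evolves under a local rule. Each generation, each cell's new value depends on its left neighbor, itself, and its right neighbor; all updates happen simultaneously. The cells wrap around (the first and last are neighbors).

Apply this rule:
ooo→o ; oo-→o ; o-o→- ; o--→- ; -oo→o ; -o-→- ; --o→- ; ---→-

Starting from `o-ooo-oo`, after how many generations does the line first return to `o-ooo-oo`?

generation 1: o-ooo-oo

1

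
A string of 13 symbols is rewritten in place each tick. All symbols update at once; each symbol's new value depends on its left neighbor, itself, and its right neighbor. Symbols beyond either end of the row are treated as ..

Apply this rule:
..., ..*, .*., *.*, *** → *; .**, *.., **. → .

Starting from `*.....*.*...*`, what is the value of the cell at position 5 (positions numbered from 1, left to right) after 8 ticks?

.

tick 1: *.*******.***
tick 2: **.*****.*.*.
tick 3: ..*.***.****.
tick 4: ****.*.*.**..
tick 5: .**.*****...*
tick 6: *..*.***..***
tick 7: *.***.*..*.*.
tick 8: **.*.**.****.
position 5 holds .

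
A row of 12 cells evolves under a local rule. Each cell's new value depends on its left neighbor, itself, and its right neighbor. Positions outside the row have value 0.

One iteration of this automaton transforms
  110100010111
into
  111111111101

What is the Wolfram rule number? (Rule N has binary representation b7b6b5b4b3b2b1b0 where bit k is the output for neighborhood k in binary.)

127

position 10: 111 → 0  (bit 7 = 0)
position 1: 110 → 1  (bit 6 = 1)
position 2: 101 → 1  (bit 5 = 1)
position 4: 100 → 1  (bit 4 = 1)
position 0: 011 → 1  (bit 3 = 1)
position 3: 010 → 1  (bit 2 = 1)
position 6: 001 → 1  (bit 1 = 1)
position 5: 000 → 1  (bit 0 = 1)
bits b7..b0 = 01111111 = 127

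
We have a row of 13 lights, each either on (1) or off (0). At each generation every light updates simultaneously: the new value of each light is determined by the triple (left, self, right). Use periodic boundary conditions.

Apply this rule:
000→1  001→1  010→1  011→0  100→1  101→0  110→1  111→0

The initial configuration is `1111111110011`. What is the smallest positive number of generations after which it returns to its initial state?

26

0000000011100
1111111100111
0000000111000
1111111001111
0000001110000
1111110011111
0000011100000
1111100111111
0000111000000
1111001111111
0001110000000
1110011111111
0011100000000
1100111111111
0111000000000
1001111111111
1110000000000
0011111111111
1100000000001
0111111111110
1000000000011
1111111111100
0000000000111
1111111111001
0000000001110
1111111110011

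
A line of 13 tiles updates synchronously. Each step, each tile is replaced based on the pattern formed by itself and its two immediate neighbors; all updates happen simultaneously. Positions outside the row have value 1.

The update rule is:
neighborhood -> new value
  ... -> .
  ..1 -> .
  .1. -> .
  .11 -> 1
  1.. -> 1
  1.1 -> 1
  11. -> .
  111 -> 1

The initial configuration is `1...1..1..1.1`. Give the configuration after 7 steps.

.1...1..1..11
1.1...1..1.11
.1.1...1..111
1.1.1...1.111
.1.1.1...1111
1.1.1.1..1111
.1.1.1.1.1111

.1.1.1.1.1111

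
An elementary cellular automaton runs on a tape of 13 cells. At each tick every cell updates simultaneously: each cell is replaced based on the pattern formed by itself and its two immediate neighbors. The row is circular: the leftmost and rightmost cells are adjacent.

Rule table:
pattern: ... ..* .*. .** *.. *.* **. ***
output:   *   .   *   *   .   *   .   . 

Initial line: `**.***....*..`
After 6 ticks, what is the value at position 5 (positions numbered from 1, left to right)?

tick 1: *.**...**.*..
tick 2: ***..*.*.**..
tick 3: *....*****...
tick 4: *.**.*.....*.
tick 5: ***.**.***.**
tick 6: ...**.**..**.
position 5 holds *

*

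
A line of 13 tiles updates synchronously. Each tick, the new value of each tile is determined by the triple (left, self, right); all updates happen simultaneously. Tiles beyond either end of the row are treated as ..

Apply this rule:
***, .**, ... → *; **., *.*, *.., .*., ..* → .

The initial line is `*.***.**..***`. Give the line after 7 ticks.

..***.....***

..**..*...**.
*.*.....*.*..
....***.....*
***.**..***..
**..*...**..*
*.....*.*....
..***.....***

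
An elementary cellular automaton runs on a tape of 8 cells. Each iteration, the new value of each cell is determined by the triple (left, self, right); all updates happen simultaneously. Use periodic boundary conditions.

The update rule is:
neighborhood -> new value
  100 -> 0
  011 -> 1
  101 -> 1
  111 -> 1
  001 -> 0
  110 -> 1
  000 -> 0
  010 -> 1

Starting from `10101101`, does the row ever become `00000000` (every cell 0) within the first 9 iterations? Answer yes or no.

iteration 1: 11111111
iteration 2: 11111111  (fixed point — unchanged through iteration 9)
iteration 9 is 11111111, still not uniform 0

no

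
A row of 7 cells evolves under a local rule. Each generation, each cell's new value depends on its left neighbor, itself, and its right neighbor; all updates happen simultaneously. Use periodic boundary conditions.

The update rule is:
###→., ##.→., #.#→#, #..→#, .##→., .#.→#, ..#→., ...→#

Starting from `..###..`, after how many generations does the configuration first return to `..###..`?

#....##
.###...
....###
###....
...###.
##....#
..###..

7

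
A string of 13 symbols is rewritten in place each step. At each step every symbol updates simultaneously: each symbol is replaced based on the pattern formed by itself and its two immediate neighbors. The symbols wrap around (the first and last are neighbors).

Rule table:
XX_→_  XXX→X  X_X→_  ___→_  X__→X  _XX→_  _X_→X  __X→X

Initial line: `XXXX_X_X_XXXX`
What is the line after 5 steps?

XXX__X_X__XXX
XX_XXX_XXX_XX
X___X___X___X
_X_XXX_XXX_X_
XX__X___X__XX

XX__X___X__XX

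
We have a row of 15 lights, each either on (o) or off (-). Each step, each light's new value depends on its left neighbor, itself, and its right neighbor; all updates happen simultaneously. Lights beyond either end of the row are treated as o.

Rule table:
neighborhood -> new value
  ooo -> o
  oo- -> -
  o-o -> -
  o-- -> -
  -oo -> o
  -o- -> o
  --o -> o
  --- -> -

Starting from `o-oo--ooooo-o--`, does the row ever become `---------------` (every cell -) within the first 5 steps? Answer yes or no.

no

step 1: --o--ooooo--o-o
step 2: -oo-ooooo--oo-o
step 3: -o--oooo--oo--o
step 4: -o-oooo--oo--oo
step 5: -o-ooo--oo--ooo
step 5 is -o-ooo--oo--ooo, still not uniform -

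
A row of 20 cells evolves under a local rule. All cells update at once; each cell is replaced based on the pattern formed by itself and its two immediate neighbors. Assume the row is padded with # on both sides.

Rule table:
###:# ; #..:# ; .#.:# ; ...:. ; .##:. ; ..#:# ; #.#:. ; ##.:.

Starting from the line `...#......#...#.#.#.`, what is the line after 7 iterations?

#.###....###.##.#.#.
...#.#..#.#.....#.#.
#.##.####.##...##.#.
......##....#.#...#.
#....#..#..##.##.##.
.#..#######.........
.###.#####.#.......#

.###.#####.#.......#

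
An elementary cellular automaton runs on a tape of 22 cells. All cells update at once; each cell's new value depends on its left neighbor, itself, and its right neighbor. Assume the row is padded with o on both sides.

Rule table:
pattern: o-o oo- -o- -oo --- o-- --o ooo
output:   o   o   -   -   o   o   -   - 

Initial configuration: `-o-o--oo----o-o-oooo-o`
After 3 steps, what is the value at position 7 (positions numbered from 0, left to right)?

o

step 1: o-o-o--oooo--o-o---oo-
step 2: oo-o-o----oo--o-oo--oo
step 3: -oo-o-ooo--oo--o-oo---
position 7 holds o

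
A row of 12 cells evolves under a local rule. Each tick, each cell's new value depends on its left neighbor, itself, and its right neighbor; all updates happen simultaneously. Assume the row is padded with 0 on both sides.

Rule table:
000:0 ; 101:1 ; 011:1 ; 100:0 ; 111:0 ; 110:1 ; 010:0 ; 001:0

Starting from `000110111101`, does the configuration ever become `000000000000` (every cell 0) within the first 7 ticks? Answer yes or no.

no

tick 1: 000111100110
tick 2: 000100100110
tick 3: 000000000110
tick 4: 000000000110  (fixed point — unchanged through tick 7)
tick 7 is 000000000110, still not uniform 0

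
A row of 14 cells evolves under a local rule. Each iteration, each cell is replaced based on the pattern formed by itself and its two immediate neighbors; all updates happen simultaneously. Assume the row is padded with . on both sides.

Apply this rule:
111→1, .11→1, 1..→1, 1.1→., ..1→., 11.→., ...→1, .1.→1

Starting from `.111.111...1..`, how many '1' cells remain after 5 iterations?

.11..11.11.111
.1.1.1..1..11.
.1.1.11.11.1.1
.1.1.1..1..1.1
.1.1.11.11.1.1
count of 1: 8

8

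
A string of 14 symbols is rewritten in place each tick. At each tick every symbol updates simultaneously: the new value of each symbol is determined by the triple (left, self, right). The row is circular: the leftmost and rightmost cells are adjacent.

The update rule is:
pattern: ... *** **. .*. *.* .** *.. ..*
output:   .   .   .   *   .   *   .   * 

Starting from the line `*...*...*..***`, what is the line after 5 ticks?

tick 1: ...**..**.**..
tick 2: ..**..**..*...
tick 3: .**..**..**...
tick 4: **..**..**....
tick 5: *..**..**....*

*..**..**....*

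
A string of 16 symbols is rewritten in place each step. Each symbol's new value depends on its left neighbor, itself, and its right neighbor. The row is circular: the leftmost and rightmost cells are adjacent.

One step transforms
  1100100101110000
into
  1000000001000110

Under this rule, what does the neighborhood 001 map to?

At position 3 the neighborhood is 001; the next row has 0 there.

0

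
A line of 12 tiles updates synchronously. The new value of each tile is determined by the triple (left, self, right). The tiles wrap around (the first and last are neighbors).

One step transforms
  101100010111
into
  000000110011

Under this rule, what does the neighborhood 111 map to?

1

At position 10 the neighborhood is 111; the next row has 1 there.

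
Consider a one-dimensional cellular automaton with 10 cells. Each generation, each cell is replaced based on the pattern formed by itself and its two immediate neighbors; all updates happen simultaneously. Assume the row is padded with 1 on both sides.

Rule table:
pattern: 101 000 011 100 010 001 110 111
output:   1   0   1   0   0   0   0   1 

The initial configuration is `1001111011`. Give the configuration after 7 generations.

0001110111
0001101111
0001011111
0000111111
0000111111  (fixed point — unchanged through generation 7)

0000111111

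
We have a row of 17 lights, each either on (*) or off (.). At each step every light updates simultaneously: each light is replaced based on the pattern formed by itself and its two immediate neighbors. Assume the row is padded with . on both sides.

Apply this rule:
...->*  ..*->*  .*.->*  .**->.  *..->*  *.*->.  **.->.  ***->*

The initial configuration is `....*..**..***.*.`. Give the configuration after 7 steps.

*.....**....***.*

*******..**.*..**
.*****.**...***..
*.***....***.*.**
*..*.****.*..*...
****..**..*******
.**.**..**.*****.
*.....**....***.*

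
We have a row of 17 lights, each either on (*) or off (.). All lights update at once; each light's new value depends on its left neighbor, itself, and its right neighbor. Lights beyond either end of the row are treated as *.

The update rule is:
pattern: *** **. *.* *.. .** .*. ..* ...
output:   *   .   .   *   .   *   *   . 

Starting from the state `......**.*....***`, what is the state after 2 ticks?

tick 1: *....*...**..*.**
tick 2: .*..***.*..***..*

.*..***.*..***..*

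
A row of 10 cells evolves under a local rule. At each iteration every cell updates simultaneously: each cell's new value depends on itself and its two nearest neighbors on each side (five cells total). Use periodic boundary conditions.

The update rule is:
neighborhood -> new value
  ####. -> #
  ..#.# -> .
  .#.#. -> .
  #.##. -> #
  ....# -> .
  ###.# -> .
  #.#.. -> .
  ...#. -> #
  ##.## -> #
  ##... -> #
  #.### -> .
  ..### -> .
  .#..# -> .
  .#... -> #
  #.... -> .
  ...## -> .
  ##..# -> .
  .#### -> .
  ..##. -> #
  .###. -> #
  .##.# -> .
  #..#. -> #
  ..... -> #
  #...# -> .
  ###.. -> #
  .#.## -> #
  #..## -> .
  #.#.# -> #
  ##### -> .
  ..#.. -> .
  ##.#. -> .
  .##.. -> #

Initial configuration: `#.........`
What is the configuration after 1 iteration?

.#.#####.#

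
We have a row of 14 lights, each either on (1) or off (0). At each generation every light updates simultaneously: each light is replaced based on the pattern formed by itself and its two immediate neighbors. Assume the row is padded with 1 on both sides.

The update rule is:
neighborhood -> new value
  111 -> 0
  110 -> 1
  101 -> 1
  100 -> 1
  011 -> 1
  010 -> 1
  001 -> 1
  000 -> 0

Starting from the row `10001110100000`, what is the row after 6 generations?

11011011110001
01111110011011
11000011111110
01100110000011
11111111000110
00000001101111

00000001101111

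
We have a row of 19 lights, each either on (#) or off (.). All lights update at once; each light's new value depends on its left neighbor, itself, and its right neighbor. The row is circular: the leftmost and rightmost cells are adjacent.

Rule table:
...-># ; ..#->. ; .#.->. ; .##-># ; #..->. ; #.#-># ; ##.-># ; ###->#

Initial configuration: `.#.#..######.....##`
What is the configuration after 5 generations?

###.###############

generation 1: #.#...######.###.##
generation 2: ##..#.#############
generation 3: ##...##############
generation 4: ##.#.##############
generation 5: ###.###############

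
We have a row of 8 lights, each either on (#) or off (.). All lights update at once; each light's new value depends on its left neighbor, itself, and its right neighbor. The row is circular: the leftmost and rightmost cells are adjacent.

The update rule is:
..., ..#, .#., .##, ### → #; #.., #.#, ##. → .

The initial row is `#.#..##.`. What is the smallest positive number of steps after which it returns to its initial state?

step 1: #.#.##..
step 2: #.#.#..#
step 3: ..#.#.##
step 4: .##.#.#.
step 5: ##..#.#.
step 6: #..##.#.
step 7: #.##..#.
step 8: #.#..##.

8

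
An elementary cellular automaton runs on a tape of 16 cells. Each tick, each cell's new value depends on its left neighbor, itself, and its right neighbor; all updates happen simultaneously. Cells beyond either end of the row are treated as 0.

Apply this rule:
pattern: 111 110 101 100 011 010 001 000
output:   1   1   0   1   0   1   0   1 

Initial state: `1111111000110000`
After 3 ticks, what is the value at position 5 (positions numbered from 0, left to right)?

1

0111111110011111
0011111111001111
1001111111100111
position 5 holds 1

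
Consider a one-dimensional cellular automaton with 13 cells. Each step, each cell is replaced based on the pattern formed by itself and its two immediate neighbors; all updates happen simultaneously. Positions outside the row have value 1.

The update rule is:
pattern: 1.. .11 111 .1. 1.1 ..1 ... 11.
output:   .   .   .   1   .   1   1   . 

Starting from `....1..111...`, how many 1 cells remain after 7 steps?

.1111.1....11
......1.111..
.111111.....1
........1111.
.1111111.....
.........1111
.11111111....
count of 1: 8

8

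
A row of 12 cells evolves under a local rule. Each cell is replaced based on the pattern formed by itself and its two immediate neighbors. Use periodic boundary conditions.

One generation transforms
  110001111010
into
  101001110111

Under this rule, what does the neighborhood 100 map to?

At position 2 the neighborhood is 100; the next row has 1 there.

1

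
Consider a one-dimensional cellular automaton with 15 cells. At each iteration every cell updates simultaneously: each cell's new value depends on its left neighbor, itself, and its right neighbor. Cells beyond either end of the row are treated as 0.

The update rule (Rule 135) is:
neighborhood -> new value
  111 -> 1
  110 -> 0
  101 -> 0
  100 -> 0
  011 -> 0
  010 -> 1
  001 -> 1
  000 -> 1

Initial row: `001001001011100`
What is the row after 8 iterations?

111011011001001
010000000011011
110111111100000
000011111001111
111101110010110
011000100110000
100011101000111
101101001011010

101101001011010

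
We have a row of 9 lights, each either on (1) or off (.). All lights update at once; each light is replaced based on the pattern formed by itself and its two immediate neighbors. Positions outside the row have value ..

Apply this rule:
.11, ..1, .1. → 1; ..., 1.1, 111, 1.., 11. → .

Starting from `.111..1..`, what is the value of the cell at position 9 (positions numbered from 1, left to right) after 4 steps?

11...11..
1...11...
1..11....
1.11.....
position 9 holds .

.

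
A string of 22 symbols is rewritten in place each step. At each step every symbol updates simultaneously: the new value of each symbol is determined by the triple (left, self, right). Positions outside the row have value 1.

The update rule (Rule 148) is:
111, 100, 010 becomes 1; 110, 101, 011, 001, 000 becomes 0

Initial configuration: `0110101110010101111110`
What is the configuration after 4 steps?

0110000101011001100010

0000100101010100111100
1000110101010110011010
0100000101010001000010
0110000101011001100010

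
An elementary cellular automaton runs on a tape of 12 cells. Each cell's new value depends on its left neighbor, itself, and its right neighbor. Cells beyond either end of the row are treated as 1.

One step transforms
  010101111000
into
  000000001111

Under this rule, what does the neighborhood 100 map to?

At position 9 the neighborhood is 100; the next row has 1 there.

1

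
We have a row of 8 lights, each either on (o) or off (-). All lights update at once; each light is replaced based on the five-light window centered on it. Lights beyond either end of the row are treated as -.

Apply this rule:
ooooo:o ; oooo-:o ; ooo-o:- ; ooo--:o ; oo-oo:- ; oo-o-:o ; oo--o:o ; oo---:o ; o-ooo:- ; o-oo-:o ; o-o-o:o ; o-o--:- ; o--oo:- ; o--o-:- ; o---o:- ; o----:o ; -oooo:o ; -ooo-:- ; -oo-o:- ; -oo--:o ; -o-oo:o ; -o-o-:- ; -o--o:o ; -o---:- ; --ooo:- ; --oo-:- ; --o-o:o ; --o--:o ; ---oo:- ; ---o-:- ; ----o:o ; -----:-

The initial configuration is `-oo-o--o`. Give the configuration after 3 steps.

-o-o---o

step 1: ---o-o-o
step 2: -o-o-o--
step 3: -o-o---o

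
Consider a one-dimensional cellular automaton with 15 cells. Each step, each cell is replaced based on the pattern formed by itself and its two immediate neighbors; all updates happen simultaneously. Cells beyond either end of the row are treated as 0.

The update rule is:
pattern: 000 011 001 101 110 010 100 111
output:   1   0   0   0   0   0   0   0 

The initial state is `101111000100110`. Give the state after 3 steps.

step 1: 000000010000000
step 2: 111111000111111
step 3: 000000010000000

000000010000000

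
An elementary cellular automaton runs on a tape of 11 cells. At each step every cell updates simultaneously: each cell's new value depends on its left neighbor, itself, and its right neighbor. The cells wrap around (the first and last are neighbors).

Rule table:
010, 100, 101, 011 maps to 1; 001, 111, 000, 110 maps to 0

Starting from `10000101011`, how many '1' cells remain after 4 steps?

step 1: 01000111110
step 2: 01100100001
step 3: 11010110001
step 4: 00111101001
count of 1: 6

6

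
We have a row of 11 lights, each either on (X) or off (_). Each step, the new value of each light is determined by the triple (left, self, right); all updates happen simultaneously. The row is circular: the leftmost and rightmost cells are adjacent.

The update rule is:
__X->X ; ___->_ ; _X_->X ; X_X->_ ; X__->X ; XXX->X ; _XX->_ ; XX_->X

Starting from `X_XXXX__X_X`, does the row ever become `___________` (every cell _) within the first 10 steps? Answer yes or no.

X__XXXXXX__
XXX_XXXXXXX
XXX__XXXXXX
XXXXX_XXXXX
XXXXX__XXXX
XXXXXXX_XXX
XXXXXXX__XX
XXXXXXXXX_X
XXXXXXXXX__
_XXXXXXXXXX
step 10 is _XXXXXXXXXX, still not uniform _

no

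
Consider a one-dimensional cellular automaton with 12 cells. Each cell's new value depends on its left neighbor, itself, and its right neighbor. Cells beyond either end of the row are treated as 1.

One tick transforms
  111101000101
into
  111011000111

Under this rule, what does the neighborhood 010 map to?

1

At position 5 the neighborhood is 010; the next row has 1 there.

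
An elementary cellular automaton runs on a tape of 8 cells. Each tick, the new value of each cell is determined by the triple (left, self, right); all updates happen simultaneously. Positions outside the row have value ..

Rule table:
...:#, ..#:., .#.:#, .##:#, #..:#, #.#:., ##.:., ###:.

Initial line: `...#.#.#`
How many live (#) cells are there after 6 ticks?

##.#.#.#
#..#.#.#
##.#.#.#  (repeats tick 1; period 2)
tick 6: #..#.#.#
count of #: 4

4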